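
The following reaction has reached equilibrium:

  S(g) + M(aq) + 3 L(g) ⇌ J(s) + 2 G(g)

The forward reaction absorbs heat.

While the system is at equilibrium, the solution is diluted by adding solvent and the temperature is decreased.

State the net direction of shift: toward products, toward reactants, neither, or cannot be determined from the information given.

left

Dilution lowers every aqueous concentration by the same factor. Δn_aq = 0 − 1 = -1, so the system shifts toward the side with more dissolved moles — to the left.
The forward reaction is endothermic. Lowering T favours the exothermic direction — shift to the left.
All effects act in the same direction — net shift to the left.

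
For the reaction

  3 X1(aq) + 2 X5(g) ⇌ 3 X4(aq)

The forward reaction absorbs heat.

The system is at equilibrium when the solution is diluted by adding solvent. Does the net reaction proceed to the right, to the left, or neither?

no shift

Dilution scales every aqueous concentration by the same factor. Δn_aq = 3 − 3 = 0, so Q is unchanged — no shift.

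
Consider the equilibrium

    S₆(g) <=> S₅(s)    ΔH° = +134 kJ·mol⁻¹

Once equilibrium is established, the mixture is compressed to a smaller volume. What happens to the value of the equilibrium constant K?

unchanged

The equilibrium constant depends only on temperature. This perturbation may move the position of equilibrium, but since T is unchanged, K itself is unchanged.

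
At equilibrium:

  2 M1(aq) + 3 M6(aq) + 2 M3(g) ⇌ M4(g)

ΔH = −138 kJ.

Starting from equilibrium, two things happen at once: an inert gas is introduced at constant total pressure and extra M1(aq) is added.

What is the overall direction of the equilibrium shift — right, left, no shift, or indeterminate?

Adding inert gas at constant total pressure expands the volume and lowers every reacting partial pressure. With Δn_gas = 1 − 2 = -1, Q moves away from K toward the side with fewer gas moles, so the system shifts toward the side with more gas moles — to the left.
Adding M1 (aq), a reactant, drives the reaction to the right.
The individual effects push in opposite directions; without quantitative information the net direction cannot be determined.

cannot be determined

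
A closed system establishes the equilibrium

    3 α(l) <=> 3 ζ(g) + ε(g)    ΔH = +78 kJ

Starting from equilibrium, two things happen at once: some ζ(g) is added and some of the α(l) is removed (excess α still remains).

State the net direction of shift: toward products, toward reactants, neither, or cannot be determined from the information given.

Adding ζ (g), a product, drives the reaction to the left.
α is a pure liquid; its activity is 1 regardless of amount, so Q is unaffected — no shift from this change.
Only the nonzero effect(s) matter; the net shift is to the left.

left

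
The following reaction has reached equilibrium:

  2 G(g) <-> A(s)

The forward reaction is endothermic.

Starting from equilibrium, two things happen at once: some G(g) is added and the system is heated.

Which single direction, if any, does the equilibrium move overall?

right

Adding G (g), a reactant, drives the reaction to the right.
The forward reaction is endothermic. Raising T favours the endothermic direction — shift to the right.
All effects act in the same direction — net shift to the right.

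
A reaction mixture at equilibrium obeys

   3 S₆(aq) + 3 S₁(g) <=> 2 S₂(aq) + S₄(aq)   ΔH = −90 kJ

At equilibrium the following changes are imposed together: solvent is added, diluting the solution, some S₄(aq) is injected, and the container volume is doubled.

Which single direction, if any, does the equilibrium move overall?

Dilution scales every aqueous concentration by the same factor. Δn_aq = 3 − 3 = 0, so Q is unchanged — no shift.
Adding S₄ (aq), a product, drives the reaction to the left.
Gas moles: reactants 3, products 0 (Δn_gas = -3). Expansion shifts the system toward the side with more moles of gas — to the left.
Only the nonzero effect(s) matter; the net shift is to the left.

left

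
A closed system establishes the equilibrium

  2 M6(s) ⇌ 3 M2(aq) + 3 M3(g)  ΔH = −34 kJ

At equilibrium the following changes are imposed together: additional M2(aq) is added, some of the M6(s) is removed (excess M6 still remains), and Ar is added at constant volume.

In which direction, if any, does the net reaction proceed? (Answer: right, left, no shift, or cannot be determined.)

left

Adding M2 (aq), a product, drives the reaction to the left.
M6 is a pure solid; its activity is 1 regardless of amount, so Q is unaffected — no shift from this change.
At constant volume, adding an inert gas leaves every reacting species' partial pressure unchanged, so Q is unchanged — no shift from this change.
Only the nonzero effect(s) matter; the net shift is to the left.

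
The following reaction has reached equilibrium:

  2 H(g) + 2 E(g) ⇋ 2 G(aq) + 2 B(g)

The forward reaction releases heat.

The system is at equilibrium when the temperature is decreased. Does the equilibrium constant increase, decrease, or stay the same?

increases

K depends on temperature via the van 't Hoff relation. The forward reaction is exothermic, so lowering T increases K.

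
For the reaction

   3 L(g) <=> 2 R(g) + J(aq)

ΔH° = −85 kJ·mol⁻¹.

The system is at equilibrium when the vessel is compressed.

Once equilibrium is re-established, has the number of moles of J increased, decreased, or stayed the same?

Gas moles: reactants 3, products 2 (Δn_gas = -1). Compression shifts the system toward the side with fewer moles of gas — to the right.
The net shift is to the right. J is a product, so its amount increases.

increases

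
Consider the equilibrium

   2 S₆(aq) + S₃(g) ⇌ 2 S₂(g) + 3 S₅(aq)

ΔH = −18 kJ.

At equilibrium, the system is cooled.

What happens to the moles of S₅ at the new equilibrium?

increases

The forward reaction is exothermic. Lowering T favours the exothermic direction — shift to the right.
The net shift is to the right. S₅ is a product, so its amount increases.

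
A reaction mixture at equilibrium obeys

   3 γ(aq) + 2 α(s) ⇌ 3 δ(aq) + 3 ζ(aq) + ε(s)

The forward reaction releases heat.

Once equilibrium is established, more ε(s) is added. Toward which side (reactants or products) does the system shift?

no shift

ε is a pure solid; its activity is 1 regardless of amount, so Q is unaffected — no shift from this change.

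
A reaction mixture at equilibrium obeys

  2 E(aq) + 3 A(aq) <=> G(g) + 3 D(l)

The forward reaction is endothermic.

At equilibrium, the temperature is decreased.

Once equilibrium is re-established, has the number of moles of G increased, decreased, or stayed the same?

The forward reaction is endothermic. Lowering T favours the exothermic direction — shift to the left.
The net shift is to the left. G is a product, so its amount decreases.

decreases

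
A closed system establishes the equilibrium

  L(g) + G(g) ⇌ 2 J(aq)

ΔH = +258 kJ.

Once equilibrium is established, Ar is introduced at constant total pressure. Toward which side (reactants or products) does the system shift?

Adding inert gas at constant total pressure expands the volume and lowers every reacting partial pressure. With Δn_gas = 0 − 2 = -2, Q moves away from K toward the side with fewer gas moles, so the system shifts toward the side with more gas moles — to the left.

left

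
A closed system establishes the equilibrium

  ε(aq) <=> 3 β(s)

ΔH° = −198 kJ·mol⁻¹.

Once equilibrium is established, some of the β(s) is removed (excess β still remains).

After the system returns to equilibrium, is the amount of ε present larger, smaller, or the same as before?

unchanged

β is a pure solid; its activity is 1 regardless of amount, so Q is unaffected — no shift from this change.
No net shift occurs, so the amount of ε is unchanged.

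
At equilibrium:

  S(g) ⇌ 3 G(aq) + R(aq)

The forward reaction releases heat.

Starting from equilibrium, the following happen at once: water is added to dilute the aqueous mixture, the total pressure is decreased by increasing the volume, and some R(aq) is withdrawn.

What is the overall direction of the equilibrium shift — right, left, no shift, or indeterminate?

cannot be determined

Dilution lowers every aqueous concentration by the same factor. Δn_aq = 4 − 0 = +4, so the system shifts toward the side with more dissolved moles — to the right.
Gas moles: reactants 1, products 0 (Δn_gas = -1). Expansion shifts the system toward the side with more moles of gas — to the left.
Removing R (aq), a product, drives the reaction to the right.
The individual effects push in opposite directions; without quantitative information the net direction cannot be determined.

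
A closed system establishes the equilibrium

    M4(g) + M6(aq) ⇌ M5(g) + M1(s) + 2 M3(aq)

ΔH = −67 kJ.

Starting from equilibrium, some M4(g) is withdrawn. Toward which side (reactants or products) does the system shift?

left

Removing M4 (g), a reactant, drives the reaction to the left.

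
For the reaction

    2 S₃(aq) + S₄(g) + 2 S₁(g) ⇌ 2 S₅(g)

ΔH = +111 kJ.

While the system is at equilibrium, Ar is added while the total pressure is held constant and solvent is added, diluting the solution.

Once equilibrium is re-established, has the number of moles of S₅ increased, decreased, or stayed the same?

decreases

Adding inert gas at constant total pressure expands the volume and lowers every reacting partial pressure. With Δn_gas = 2 − 3 = -1, Q moves away from K toward the side with fewer gas moles, so the system shifts toward the side with more gas moles — to the left.
Dilution lowers every aqueous concentration by the same factor. Δn_aq = 0 − 2 = -2, so the system shifts toward the side with more dissolved moles — to the left.
The net shift is to the left. S₅ is a product, so its amount decreases.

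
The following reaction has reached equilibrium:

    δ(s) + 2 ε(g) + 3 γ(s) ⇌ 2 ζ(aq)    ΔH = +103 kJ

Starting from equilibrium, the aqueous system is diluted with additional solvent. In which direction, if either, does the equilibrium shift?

right

Dilution lowers every aqueous concentration by the same factor. Δn_aq = 2 − 0 = +2, so the system shifts toward the side with more dissolved moles — to the right.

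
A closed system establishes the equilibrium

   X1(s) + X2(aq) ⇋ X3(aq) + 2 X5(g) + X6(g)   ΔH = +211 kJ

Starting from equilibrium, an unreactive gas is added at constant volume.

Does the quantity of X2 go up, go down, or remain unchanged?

At constant volume, adding an inert gas leaves every reacting species' partial pressure unchanged, so Q is unchanged — no shift from this change.
No net shift occurs, so the amount of X2 is unchanged.

unchanged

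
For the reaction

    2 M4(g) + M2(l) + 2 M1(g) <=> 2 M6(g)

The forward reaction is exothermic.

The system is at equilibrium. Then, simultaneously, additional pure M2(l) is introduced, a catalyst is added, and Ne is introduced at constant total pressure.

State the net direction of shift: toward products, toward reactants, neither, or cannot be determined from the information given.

M2 is a pure liquid; its activity is 1 regardless of amount, so Q is unaffected — no shift from this change.
A catalyst speeds both forward and reverse rates equally; it changes neither Q nor K — no shift from this change.
Adding inert gas at constant total pressure expands the volume and lowers every reacting partial pressure. With Δn_gas = 2 − 4 = -2, Q moves away from K toward the side with fewer gas moles, so the system shifts toward the side with more gas moles — to the left.
Only the nonzero effect(s) matter; the net shift is to the left.

left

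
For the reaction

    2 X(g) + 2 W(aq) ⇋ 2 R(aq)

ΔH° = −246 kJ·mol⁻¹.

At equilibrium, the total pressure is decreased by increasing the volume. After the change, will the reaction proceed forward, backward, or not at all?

left

Gas moles: reactants 2, products 0 (Δn_gas = -2). Expansion shifts the system toward the side with more moles of gas — to the left.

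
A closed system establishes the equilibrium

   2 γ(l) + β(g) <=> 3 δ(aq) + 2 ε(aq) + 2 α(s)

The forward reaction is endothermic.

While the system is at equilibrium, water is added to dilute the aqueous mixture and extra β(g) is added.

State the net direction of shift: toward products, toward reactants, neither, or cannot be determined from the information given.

right

Dilution lowers every aqueous concentration by the same factor. Δn_aq = 5 − 0 = +5, so the system shifts toward the side with more dissolved moles — to the right.
Adding β (g), a reactant, drives the reaction to the right.
All effects act in the same direction — net shift to the right.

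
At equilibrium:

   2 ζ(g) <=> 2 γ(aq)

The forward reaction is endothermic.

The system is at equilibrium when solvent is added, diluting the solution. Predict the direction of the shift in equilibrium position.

Dilution lowers every aqueous concentration by the same factor. Δn_aq = 2 − 0 = +2, so the system shifts toward the side with more dissolved moles — to the right.

right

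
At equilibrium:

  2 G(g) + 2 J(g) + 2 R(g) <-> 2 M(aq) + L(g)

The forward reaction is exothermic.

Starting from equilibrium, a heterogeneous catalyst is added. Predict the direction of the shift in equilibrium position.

A catalyst speeds both forward and reverse rates equally; it changes neither Q nor K — no shift from this change.

no shift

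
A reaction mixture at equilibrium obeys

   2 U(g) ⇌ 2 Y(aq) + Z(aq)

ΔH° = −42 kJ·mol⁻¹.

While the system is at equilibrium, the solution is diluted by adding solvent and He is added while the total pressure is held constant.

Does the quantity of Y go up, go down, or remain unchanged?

Dilution lowers every aqueous concentration by the same factor. Δn_aq = 3 − 0 = +3, so the system shifts toward the side with more dissolved moles — to the right.
Adding inert gas at constant total pressure expands the volume and lowers every reacting partial pressure. With Δn_gas = 0 − 2 = -2, Q moves away from K toward the side with fewer gas moles, so the system shifts toward the side with more gas moles — to the left.
The two effects oppose each other, so the net shift — and hence the change in Y — cannot be determined from the given information.

cannot be determined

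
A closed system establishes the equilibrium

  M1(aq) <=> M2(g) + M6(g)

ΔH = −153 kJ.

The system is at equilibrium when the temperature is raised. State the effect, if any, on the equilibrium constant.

K depends on temperature via the van 't Hoff relation. The forward reaction is exothermic, so raising T decreases K.

decreases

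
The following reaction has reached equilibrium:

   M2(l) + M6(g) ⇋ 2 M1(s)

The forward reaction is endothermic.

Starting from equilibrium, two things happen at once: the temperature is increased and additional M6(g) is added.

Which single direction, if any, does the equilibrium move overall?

right

The forward reaction is endothermic. Raising T favours the endothermic direction — shift to the right.
Adding M6 (g), a reactant, drives the reaction to the right.
All effects act in the same direction — net shift to the right.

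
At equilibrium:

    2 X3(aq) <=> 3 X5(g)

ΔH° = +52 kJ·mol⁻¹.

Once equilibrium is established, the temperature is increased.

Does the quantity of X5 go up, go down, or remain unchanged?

increases

The forward reaction is endothermic. Raising T favours the endothermic direction — shift to the right.
The net shift is to the right. X5 is a product, so its amount increases.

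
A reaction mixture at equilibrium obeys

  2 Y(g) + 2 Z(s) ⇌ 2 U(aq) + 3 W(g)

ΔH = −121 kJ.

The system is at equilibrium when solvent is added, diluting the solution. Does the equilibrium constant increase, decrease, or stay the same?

unchanged

The equilibrium constant depends only on temperature. This perturbation may move the position of equilibrium, but since T is unchanged, K itself is unchanged.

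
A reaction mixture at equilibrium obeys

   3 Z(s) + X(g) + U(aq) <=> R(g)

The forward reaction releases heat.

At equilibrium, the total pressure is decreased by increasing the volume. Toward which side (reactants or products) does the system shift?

no shift

Gas moles: reactants 1, products 1. Δn_gas = 0, so a volume change leaves Q equal to K — no shift from this change.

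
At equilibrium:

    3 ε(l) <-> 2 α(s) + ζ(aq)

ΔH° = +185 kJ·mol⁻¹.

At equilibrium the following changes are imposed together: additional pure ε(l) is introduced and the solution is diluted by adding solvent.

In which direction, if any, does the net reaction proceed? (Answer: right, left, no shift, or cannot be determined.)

right

ε is a pure liquid; its activity is 1 regardless of amount, so Q is unaffected — no shift from this change.
Dilution lowers every aqueous concentration by the same factor. Δn_aq = 1 − 0 = +1, so the system shifts toward the side with more dissolved moles — to the right.
Only the nonzero effect(s) matter; the net shift is to the right.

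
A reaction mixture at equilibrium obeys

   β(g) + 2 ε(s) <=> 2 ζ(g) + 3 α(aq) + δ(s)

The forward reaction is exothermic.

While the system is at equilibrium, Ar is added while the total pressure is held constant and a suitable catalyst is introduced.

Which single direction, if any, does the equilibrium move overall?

right

Adding inert gas at constant total pressure expands the volume and lowers every reacting partial pressure. With Δn_gas = 2 − 1 = +1, Q moves away from K toward the side with fewer gas moles, so the system shifts toward the side with more gas moles — to the right.
A catalyst speeds both forward and reverse rates equally; it changes neither Q nor K — no shift from this change.
Only the nonzero effect(s) matter; the net shift is to the right.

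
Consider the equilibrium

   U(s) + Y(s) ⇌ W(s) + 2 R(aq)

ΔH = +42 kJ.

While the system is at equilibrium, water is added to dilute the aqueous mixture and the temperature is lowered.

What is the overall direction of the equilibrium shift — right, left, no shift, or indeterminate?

cannot be determined

Dilution lowers every aqueous concentration by the same factor. Δn_aq = 2 − 0 = +2, so the system shifts toward the side with more dissolved moles — to the right.
The forward reaction is endothermic. Lowering T favours the exothermic direction — shift to the left.
The individual effects push in opposite directions; without quantitative information the net direction cannot be determined.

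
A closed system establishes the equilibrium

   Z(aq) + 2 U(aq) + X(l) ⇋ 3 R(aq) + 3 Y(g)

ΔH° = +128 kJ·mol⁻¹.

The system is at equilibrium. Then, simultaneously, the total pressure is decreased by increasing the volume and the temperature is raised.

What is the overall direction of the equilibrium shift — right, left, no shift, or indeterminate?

right

Gas moles: reactants 0, products 3 (Δn_gas = +3). Expansion shifts the system toward the side with more moles of gas — to the right.
The forward reaction is endothermic. Raising T favours the endothermic direction — shift to the right.
All effects act in the same direction — net shift to the right.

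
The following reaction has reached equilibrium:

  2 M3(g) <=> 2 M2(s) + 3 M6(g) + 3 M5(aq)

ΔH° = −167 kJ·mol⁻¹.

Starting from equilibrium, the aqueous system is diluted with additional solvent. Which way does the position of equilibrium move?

Dilution lowers every aqueous concentration by the same factor. Δn_aq = 3 − 0 = +3, so the system shifts toward the side with more dissolved moles — to the right.

right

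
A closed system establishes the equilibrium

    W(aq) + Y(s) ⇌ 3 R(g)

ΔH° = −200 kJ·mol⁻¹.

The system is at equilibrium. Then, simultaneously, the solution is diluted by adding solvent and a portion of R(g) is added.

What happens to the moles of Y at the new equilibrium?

Dilution lowers every aqueous concentration by the same factor. Δn_aq = 0 − 1 = -1, so the system shifts toward the side with more dissolved moles — to the left.
Adding R (g), a product, drives the reaction to the left.
The net shift is to the left. Y is a reactant, so its amount increases.

increases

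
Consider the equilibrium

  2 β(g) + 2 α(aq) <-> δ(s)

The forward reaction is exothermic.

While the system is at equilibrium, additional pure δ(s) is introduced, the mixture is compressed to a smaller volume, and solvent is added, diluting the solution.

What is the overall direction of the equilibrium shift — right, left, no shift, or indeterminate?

δ is a pure solid; its activity is 1 regardless of amount, so Q is unaffected — no shift from this change.
Gas moles: reactants 2, products 0 (Δn_gas = -2). Compression shifts the system toward the side with fewer moles of gas — to the right.
Dilution lowers every aqueous concentration by the same factor. Δn_aq = 0 − 2 = -2, so the system shifts toward the side with more dissolved moles — to the left.
The individual effects push in opposite directions; without quantitative information the net direction cannot be determined.

cannot be determined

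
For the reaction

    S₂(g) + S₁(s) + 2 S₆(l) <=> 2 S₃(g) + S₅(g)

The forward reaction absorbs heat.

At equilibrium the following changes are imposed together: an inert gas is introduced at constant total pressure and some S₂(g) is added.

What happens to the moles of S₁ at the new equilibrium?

decreases

Adding inert gas at constant total pressure expands the volume and lowers every reacting partial pressure. With Δn_gas = 3 − 1 = +2, Q moves away from K toward the side with fewer gas moles, so the system shifts toward the side with more gas moles — to the right.
Adding S₂ (g), a reactant, drives the reaction to the right.
The net shift is to the right. S₁ is a reactant, so its amount decreases.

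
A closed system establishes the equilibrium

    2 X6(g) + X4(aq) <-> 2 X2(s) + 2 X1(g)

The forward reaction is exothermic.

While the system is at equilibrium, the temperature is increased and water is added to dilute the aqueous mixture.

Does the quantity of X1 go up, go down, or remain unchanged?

decreases

The forward reaction is exothermic. Raising T favours the endothermic direction — shift to the left.
Dilution lowers every aqueous concentration by the same factor. Δn_aq = 0 − 1 = -1, so the system shifts toward the side with more dissolved moles — to the left.
The net shift is to the left. X1 is a product, so its amount decreases.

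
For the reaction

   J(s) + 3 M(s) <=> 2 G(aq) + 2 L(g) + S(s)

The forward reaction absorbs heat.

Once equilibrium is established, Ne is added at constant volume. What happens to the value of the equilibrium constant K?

unchanged

The equilibrium constant depends only on temperature. This perturbation changes neither the position of equilibrium nor K.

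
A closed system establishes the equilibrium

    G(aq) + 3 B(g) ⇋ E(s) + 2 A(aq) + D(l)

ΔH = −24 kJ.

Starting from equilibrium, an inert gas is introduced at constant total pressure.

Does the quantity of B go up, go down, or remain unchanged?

increases

Adding inert gas at constant total pressure expands the volume and lowers every reacting partial pressure. With Δn_gas = 0 − 3 = -3, Q moves away from K toward the side with fewer gas moles, so the system shifts toward the side with more gas moles — to the left.
The net shift is to the left. B is a reactant, so its amount increases.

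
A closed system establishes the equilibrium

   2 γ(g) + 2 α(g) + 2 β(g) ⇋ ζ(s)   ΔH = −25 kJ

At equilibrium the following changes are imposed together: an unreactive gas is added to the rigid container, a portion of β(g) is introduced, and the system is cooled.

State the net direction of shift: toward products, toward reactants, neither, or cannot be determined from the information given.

right

At constant volume, adding an inert gas leaves every reacting species' partial pressure unchanged, so Q is unchanged — no shift from this change.
Adding β (g), a reactant, drives the reaction to the right.
The forward reaction is exothermic. Lowering T favours the exothermic direction — shift to the right.
Only the nonzero effect(s) matter; the net shift is to the right.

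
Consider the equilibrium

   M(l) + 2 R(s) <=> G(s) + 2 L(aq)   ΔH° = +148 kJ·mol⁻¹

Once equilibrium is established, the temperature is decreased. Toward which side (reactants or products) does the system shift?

The forward reaction is endothermic. Lowering T favours the exothermic direction — shift to the left.

left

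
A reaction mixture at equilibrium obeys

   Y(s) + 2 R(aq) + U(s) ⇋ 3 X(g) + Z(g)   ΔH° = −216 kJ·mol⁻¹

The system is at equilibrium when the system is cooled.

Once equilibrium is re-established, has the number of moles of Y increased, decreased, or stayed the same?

decreases

The forward reaction is exothermic. Lowering T favours the exothermic direction — shift to the right.
The net shift is to the right. Y is a reactant, so its amount decreases.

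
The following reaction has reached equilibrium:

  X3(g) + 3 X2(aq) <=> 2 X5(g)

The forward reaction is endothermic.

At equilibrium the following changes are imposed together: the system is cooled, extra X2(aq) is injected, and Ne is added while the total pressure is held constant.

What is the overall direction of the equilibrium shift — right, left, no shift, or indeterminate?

cannot be determined

The forward reaction is endothermic. Lowering T favours the exothermic direction — shift to the left.
Adding X2 (aq), a reactant, drives the reaction to the right.
Adding inert gas at constant total pressure expands the volume and lowers every reacting partial pressure. With Δn_gas = 2 − 1 = +1, Q moves away from K toward the side with fewer gas moles, so the system shifts toward the side with more gas moles — to the right.
The individual effects push in opposite directions; without quantitative information the net direction cannot be determined.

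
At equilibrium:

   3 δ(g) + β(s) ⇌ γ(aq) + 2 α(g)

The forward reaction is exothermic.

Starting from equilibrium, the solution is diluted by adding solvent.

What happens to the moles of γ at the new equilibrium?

increases

Dilution lowers every aqueous concentration by the same factor. Δn_aq = 1 − 0 = +1, so the system shifts toward the side with more dissolved moles — to the right.
The net shift is to the right. γ is a product, so its amount increases.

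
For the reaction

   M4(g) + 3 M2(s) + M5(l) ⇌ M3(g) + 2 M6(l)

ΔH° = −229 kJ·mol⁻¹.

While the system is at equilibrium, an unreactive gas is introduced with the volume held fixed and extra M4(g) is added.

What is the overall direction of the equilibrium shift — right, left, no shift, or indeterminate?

At constant volume, adding an inert gas leaves every reacting species' partial pressure unchanged, so Q is unchanged — no shift from this change.
Adding M4 (g), a reactant, drives the reaction to the right.
Only the nonzero effect(s) matter; the net shift is to the right.

right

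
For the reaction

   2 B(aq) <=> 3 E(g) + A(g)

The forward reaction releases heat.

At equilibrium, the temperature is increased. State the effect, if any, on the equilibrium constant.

K depends on temperature via the van 't Hoff relation. The forward reaction is exothermic, so raising T decreases K.

decreases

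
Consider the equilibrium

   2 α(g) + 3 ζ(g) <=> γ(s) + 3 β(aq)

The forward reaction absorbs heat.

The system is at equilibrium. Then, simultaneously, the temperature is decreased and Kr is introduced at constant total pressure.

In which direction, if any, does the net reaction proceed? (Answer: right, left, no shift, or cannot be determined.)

The forward reaction is endothermic. Lowering T favours the exothermic direction — shift to the left.
Adding inert gas at constant total pressure expands the volume and lowers every reacting partial pressure. With Δn_gas = 0 − 5 = -5, Q moves away from K toward the side with fewer gas moles, so the system shifts toward the side with more gas moles — to the left.
All effects act in the same direction — net shift to the left.

left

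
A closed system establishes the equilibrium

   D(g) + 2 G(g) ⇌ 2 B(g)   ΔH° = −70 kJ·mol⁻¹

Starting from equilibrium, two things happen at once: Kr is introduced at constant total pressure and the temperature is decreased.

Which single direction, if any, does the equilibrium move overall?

cannot be determined

Adding inert gas at constant total pressure expands the volume and lowers every reacting partial pressure. With Δn_gas = 2 − 3 = -1, Q moves away from K toward the side with fewer gas moles, so the system shifts toward the side with more gas moles — to the left.
The forward reaction is exothermic. Lowering T favours the exothermic direction — shift to the right.
The individual effects push in opposite directions; without quantitative information the net direction cannot be determined.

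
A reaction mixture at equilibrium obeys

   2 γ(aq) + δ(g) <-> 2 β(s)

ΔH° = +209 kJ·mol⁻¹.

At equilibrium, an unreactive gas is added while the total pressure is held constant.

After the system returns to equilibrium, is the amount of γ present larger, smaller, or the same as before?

increases

Adding inert gas at constant total pressure expands the volume and lowers every reacting partial pressure. With Δn_gas = 0 − 1 = -1, Q moves away from K toward the side with fewer gas moles, so the system shifts toward the side with more gas moles — to the left.
The net shift is to the left. γ is a reactant, so its amount increases.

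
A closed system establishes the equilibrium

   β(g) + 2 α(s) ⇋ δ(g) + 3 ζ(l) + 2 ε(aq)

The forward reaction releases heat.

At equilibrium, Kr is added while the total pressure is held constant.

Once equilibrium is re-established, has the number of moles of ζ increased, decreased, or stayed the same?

unchanged

Adding inert gas at constant total pressure expands the volume, scaling every reacting partial pressure by the same factor. Δn_gas = 1 − 1 = 0, so Q is unchanged — no shift.
No net shift occurs, so the amount of ζ is unchanged.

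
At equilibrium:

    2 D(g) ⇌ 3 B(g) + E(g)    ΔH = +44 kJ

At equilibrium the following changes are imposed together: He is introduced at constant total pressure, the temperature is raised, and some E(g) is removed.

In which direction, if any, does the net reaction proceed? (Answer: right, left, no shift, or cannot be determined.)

right

Adding inert gas at constant total pressure expands the volume and lowers every reacting partial pressure. With Δn_gas = 4 − 2 = +2, Q moves away from K toward the side with fewer gas moles, so the system shifts toward the side with more gas moles — to the right.
The forward reaction is endothermic. Raising T favours the endothermic direction — shift to the right.
Removing E (g), a product, drives the reaction to the right.
All effects act in the same direction — net shift to the right.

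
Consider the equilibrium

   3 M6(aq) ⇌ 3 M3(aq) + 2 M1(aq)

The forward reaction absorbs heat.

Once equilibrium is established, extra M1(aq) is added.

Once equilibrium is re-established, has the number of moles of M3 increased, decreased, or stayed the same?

decreases

Adding M1 (aq), a product, drives the reaction to the left.
The net shift is to the left. M3 is a product, so its amount decreases.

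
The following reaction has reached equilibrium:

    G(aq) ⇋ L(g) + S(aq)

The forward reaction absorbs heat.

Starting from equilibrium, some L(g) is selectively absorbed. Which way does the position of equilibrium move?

right

Removing L (g), a product, drives the reaction to the right.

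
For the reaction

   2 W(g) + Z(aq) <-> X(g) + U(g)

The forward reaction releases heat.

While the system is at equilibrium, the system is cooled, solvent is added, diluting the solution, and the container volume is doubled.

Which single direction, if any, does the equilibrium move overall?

cannot be determined

The forward reaction is exothermic. Lowering T favours the exothermic direction — shift to the right.
Dilution lowers every aqueous concentration by the same factor. Δn_aq = 0 − 1 = -1, so the system shifts toward the side with more dissolved moles — to the left.
Gas moles: reactants 2, products 2. Δn_gas = 0, so a volume change leaves Q equal to K — no shift from this change.
The individual effects push in opposite directions; without quantitative information the net direction cannot be determined.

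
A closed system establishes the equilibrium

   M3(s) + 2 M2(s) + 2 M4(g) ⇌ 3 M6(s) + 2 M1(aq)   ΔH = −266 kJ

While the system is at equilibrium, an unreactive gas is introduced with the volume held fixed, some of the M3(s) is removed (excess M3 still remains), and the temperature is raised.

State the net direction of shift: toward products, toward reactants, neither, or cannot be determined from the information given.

left

At constant volume, adding an inert gas leaves every reacting species' partial pressure unchanged, so Q is unchanged — no shift from this change.
M3 is a pure solid; its activity is 1 regardless of amount, so Q is unaffected — no shift from this change.
The forward reaction is exothermic. Raising T favours the endothermic direction — shift to the left.
Only the nonzero effect(s) matter; the net shift is to the left.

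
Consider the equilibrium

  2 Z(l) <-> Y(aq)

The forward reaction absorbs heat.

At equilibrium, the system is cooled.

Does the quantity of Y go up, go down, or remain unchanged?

decreases

The forward reaction is endothermic. Lowering T favours the exothermic direction — shift to the left.
The net shift is to the left. Y is a product, so its amount decreases.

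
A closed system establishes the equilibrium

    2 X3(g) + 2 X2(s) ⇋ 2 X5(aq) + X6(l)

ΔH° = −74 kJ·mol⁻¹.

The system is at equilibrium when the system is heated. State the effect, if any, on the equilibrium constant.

decreases

K depends on temperature via the van 't Hoff relation. The forward reaction is exothermic, so raising T decreases K.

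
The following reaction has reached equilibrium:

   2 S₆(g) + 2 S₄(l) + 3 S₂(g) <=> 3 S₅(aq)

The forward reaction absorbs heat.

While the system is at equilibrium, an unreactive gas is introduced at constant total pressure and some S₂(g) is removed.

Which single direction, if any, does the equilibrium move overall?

Adding inert gas at constant total pressure expands the volume and lowers every reacting partial pressure. With Δn_gas = 0 − 5 = -5, Q moves away from K toward the side with fewer gas moles, so the system shifts toward the side with more gas moles — to the left.
Removing S₂ (g), a reactant, drives the reaction to the left.
All effects act in the same direction — net shift to the left.

left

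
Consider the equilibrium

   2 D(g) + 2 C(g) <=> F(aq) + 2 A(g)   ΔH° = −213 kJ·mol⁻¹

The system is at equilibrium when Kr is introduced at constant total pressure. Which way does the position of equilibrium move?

left

Adding inert gas at constant total pressure expands the volume and lowers every reacting partial pressure. With Δn_gas = 2 − 4 = -2, Q moves away from K toward the side with fewer gas moles, so the system shifts toward the side with more gas moles — to the left.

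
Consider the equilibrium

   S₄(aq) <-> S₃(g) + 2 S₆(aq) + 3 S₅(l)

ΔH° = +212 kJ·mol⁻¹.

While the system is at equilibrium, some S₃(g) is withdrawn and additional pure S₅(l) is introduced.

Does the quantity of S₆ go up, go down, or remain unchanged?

Removing S₃ (g), a product, drives the reaction to the right.
S₅ is a pure liquid; its activity is 1 regardless of amount, so Q is unaffected — no shift from this change.
The net shift is to the right. S₆ is a product, so its amount increases.

increases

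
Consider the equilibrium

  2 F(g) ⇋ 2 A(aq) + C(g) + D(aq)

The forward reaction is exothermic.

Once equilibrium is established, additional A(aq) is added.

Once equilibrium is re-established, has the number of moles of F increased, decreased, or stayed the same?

Adding A (aq), a product, drives the reaction to the left.
The net shift is to the left. F is a reactant, so its amount increases.

increases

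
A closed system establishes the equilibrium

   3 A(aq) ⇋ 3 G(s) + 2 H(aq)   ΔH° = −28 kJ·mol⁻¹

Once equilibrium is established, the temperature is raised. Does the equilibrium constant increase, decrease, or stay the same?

K depends on temperature via the van 't Hoff relation. The forward reaction is exothermic, so raising T decreases K.

decreases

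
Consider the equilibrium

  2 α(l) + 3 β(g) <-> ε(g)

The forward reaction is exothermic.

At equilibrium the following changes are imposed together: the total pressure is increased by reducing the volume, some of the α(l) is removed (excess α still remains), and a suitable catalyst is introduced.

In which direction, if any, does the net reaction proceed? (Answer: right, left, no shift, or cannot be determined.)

right

Gas moles: reactants 3, products 1 (Δn_gas = -2). Compression shifts the system toward the side with fewer moles of gas — to the right.
α is a pure liquid; its activity is 1 regardless of amount, so Q is unaffected — no shift from this change.
A catalyst speeds both forward and reverse rates equally; it changes neither Q nor K — no shift from this change.
Only the nonzero effect(s) matter; the net shift is to the right.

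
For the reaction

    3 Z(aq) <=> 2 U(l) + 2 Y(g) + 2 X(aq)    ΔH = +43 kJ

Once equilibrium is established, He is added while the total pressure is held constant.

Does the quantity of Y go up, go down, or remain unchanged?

increases

Adding inert gas at constant total pressure expands the volume and lowers every reacting partial pressure. With Δn_gas = 2 − 0 = +2, Q moves away from K toward the side with fewer gas moles, so the system shifts toward the side with more gas moles — to the right.
The net shift is to the right. Y is a product, so its amount increases.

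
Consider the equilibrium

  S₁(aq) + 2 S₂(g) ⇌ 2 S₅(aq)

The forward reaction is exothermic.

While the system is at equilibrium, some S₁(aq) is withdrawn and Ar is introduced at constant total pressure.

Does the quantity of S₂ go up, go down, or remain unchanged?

increases

Removing S₁ (aq), a reactant, drives the reaction to the left.
Adding inert gas at constant total pressure expands the volume and lowers every reacting partial pressure. With Δn_gas = 0 − 2 = -2, Q moves away from K toward the side with fewer gas moles, so the system shifts toward the side with more gas moles — to the left.
The net shift is to the left. S₂ is a reactant, so its amount increases.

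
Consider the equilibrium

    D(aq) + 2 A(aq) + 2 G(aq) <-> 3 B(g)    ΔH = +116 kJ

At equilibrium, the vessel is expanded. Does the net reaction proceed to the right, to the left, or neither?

Gas moles: reactants 0, products 3 (Δn_gas = +3). Expansion shifts the system toward the side with more moles of gas — to the right.

right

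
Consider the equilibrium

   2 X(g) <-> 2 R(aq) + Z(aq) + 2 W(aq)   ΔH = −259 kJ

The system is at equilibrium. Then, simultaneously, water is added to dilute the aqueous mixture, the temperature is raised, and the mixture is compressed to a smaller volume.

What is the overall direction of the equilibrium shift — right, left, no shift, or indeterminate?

cannot be determined

Dilution lowers every aqueous concentration by the same factor. Δn_aq = 5 − 0 = +5, so the system shifts toward the side with more dissolved moles — to the right.
The forward reaction is exothermic. Raising T favours the endothermic direction — shift to the left.
Gas moles: reactants 2, products 0 (Δn_gas = -2). Compression shifts the system toward the side with fewer moles of gas — to the right.
The individual effects push in opposite directions; without quantitative information the net direction cannot be determined.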